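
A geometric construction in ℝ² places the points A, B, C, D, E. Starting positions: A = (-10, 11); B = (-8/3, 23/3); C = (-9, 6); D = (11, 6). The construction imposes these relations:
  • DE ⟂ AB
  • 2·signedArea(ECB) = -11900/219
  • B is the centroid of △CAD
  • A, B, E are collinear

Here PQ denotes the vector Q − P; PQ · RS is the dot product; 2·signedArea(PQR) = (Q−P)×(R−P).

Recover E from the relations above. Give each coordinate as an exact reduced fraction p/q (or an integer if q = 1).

E = (678/73, 163/73)

1. E_x = 678/73  [A, B, E are collinear ∩ DE ⟂ AB]
2. E_y = 163/73  [A, B, E are collinear ∩ DE ⟂ AB]
   → E = (678/73, 163/73)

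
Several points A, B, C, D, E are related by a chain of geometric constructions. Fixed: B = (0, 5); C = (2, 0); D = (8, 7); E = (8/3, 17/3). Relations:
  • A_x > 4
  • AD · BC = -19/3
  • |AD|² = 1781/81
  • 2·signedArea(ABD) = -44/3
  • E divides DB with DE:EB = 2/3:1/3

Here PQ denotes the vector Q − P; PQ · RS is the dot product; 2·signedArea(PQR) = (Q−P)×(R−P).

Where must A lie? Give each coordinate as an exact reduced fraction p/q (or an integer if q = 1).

A = (38/9, 38/9)

1. A_x = 38/9  [2·signedArea(ABD) = -44/3 ∩ AD · BC = -19/3]
2. A_y = 38/9  [2·signedArea(ABD) = -44/3 ∩ AD · BC = -19/3]
   → A = (38/9, 38/9)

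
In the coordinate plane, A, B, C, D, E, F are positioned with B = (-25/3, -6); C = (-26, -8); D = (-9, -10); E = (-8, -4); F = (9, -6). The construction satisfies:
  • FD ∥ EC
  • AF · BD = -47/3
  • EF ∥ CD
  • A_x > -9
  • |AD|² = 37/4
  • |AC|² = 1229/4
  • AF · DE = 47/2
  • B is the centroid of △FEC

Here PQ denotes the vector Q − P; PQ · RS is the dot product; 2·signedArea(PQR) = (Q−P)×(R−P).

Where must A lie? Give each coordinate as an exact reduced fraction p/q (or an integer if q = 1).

A = (-17/2, -7)

1. A_x = -17/2  [line -1·x + -6·y + -101/2 = 0 ∩ |AC|² = 1229/4]
2. A_y = -7  [line -1·x + -6·y + -101/2 = 0 ∩ |AC|² = 1229/4]
   → A = (-17/2, -7)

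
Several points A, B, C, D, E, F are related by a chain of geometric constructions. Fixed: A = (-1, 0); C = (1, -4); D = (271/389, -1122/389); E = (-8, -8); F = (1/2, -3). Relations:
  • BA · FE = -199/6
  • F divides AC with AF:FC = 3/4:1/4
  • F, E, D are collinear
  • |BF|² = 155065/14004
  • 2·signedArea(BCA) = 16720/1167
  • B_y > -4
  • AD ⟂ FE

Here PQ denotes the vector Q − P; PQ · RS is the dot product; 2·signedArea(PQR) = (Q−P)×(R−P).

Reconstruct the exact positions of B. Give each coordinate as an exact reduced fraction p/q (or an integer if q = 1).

B = (-3230/1167, -4234/1167)

1. B_x = -3230/1167  [BA · FE = -199/6 ∩ 2·signedArea(BCA) = 16720/1167]
2. B_y = -4234/1167  [BA · FE = -199/6 ∩ 2·signedArea(BCA) = 16720/1167]
   → B = (-3230/1167, -4234/1167)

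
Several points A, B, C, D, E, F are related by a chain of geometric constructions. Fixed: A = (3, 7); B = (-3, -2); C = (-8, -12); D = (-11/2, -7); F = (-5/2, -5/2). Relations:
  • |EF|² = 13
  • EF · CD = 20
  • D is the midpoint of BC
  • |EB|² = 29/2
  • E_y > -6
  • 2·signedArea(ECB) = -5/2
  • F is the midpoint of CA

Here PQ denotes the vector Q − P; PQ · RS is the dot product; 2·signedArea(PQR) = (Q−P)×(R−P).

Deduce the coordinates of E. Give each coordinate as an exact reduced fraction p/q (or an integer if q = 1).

E = (-9/2, -11/2)

1. E_x = -9/2  [2·signedArea(ECB) = -5/2 ∩ EF · CD = 20]
2. E_y = -11/2  [2·signedArea(ECB) = -5/2 ∩ EF · CD = 20]
   → E = (-9/2, -11/2)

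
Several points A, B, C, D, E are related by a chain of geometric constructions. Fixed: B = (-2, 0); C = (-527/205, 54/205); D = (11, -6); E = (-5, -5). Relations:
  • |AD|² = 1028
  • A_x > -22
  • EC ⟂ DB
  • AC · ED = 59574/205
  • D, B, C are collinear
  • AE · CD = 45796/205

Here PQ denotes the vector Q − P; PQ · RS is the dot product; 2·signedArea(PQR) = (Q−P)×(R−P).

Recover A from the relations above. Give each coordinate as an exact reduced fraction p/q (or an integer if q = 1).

1. A_x = -21  [AE · CD = 45796/205 ∩ AC · ED = 59574/205]
2. A_y = -4  [AE · CD = 45796/205 ∩ AC · ED = 59574/205]
   → A = (-21, -4)

A = (-21, -4)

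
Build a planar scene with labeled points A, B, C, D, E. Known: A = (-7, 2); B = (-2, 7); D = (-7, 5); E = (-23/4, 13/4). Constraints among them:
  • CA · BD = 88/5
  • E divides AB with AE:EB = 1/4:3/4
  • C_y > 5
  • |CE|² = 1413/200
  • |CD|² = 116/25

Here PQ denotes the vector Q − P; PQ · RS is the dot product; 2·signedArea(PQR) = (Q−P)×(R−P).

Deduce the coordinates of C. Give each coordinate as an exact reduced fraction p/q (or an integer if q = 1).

C = (-5, 29/5)

1. C_x = -5  [line 5·x + 2·y + 67/5 = 0 ∩ |CE|² = 1413/200]
2. C_y = 29/5  [line 5·x + 2·y + 67/5 = 0 ∩ |CE|² = 1413/200]
   → C = (-5, 29/5)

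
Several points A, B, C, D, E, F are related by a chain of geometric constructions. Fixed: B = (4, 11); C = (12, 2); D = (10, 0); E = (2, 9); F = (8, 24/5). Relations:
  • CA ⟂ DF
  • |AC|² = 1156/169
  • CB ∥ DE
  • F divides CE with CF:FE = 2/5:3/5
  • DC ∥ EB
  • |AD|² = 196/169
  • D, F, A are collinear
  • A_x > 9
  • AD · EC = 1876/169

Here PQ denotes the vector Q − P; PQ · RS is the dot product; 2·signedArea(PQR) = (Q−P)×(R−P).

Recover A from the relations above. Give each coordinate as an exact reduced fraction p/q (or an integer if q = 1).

A = (1620/169, 168/169)

1. A_x = 1620/169  [D, F, A are collinear ∩ CA ⟂ DF]
2. A_y = 168/169  [D, F, A are collinear ∩ CA ⟂ DF]
   → A = (1620/169, 168/169)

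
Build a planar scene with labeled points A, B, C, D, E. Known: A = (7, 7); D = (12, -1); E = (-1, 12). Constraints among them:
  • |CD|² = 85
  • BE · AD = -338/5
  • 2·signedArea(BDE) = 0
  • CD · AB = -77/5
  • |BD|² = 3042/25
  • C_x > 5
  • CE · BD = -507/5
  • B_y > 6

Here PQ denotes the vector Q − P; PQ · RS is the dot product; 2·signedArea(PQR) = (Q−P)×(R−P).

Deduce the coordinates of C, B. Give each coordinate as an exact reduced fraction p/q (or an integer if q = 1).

B = (21/5, 34/5)
C = (6, 6)

1. B_x = 21/5  [2·signedArea(BDE) = 0 ∩ BE · AD = -338/5]
2. B_y = 34/5  [2·signedArea(BDE) = 0 ∩ BE · AD = -338/5]
   → B = (21/5, 34/5)
3. C_x = 6  [CE · BD = -507/5 ∩ CD · AB = -77/5]
4. C_y = 6  [CE · BD = -507/5 ∩ CD · AB = -77/5]
   → C = (6, 6)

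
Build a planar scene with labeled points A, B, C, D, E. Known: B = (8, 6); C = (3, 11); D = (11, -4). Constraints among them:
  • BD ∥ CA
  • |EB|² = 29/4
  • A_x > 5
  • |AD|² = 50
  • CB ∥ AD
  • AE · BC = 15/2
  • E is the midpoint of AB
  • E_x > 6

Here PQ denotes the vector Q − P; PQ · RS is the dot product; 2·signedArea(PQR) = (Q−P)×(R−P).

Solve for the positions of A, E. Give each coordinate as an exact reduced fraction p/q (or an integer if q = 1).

A = (6, 1)
E = (7, 7/2)

1. A_x = 6  [CB ∥ AD ∩ BD ∥ CA]
2. A_y = 1  [CB ∥ AD ∩ BD ∥ CA]
   → A = (6, 1)
3. E_x = 7  [E is the midpoint of AB]
4. E_y = 7/2  [E is the midpoint of AB]
   → E = (7, 7/2)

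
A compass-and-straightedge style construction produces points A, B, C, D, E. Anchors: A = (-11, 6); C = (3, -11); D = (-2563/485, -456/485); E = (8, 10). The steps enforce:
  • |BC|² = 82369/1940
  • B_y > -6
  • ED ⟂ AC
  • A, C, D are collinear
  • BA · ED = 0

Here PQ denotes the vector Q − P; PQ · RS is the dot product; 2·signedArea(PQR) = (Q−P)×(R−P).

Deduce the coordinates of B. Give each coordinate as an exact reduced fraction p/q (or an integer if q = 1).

1. B_x = -554/485  [line 6443/485·x + 5306/485·y + 39037/485 = 0 ∩ |BC|² = 82369/1940]
2. B_y = -5791/970  [line 6443/485·x + 5306/485·y + 39037/485 = 0 ∩ |BC|² = 82369/1940]
   → B = (-554/485, -5791/970)

B = (-554/485, -5791/970)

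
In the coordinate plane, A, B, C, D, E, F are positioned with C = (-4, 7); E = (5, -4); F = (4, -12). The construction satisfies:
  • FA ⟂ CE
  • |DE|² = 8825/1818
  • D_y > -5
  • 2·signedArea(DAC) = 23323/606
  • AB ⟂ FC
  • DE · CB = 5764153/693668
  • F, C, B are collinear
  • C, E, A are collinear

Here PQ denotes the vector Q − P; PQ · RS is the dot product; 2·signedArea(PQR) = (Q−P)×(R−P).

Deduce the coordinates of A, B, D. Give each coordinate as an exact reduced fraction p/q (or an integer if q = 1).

1. A_x = 1721/202  [C, E, A are collinear ∩ FA ⟂ CE]
2. A_y = -1677/202  [C, E, A are collinear ∩ FA ⟂ CE]
   → A = (1721/202, -1677/202)
3. B_x = 144144/42925  [F, C, B are collinear ∩ AB ⟂ FC]
4. B_y = -899309/85850  [F, C, B are collinear ∩ AB ⟂ FC]
   → B = (144144/42925, -899309/85850)
5. D_x = 1721/606  [DE · CB = 5764153/693668 ∩ 2·signedArea(DAC) = 23323/606]
6. D_y = -2687/606  [DE · CB = 5764153/693668 ∩ 2·signedArea(DAC) = 23323/606]
   → D = (1721/606, -2687/606)

A = (1721/202, -1677/202)
B = (144144/42925, -899309/85850)
D = (1721/606, -2687/606)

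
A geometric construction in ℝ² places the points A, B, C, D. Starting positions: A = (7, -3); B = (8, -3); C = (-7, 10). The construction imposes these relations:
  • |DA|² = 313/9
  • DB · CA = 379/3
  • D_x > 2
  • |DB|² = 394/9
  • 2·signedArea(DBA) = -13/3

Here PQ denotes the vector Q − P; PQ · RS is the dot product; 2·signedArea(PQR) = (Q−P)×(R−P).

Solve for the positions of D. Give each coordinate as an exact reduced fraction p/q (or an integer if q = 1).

D = (3, 4/3)

1. D_x = 3  [DB · CA = 379/3 ∩ 2·signedArea(DBA) = -13/3]
2. D_y = 4/3  [DB · CA = 379/3 ∩ 2·signedArea(DBA) = -13/3]
   → D = (3, 4/3)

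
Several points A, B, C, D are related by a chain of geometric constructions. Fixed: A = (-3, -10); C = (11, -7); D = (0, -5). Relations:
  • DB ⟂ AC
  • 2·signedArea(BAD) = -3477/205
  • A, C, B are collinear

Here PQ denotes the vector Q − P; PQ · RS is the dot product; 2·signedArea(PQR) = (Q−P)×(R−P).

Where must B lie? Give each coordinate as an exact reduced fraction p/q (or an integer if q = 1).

B = (183/205, -1879/205)

1. B_x = 183/205  [A, C, B are collinear ∩ DB ⟂ AC]
2. B_y = -1879/205  [A, C, B are collinear ∩ DB ⟂ AC]
   → B = (183/205, -1879/205)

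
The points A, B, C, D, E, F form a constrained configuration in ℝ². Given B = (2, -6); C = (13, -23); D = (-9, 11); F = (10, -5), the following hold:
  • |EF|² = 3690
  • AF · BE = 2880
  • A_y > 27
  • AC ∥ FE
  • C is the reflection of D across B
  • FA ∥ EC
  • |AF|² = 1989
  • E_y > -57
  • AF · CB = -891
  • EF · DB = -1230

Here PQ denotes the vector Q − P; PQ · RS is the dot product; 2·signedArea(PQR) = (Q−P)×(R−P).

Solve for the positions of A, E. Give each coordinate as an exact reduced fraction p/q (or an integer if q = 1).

A = (-20, 28)
E = (43, -56)

1. E_x = 43  [line -11·x + 17·y + 1425 = 0 ∩ |EF|² = 3690]
2. E_y = -56  [line -11·x + 17·y + 1425 = 0 ∩ |EF|² = 3690]
   → E = (43, -56)
3. A_x = -20  [AF · BE = 2880 ∩ FA ∥ EC]
4. A_y = 28  [AF · BE = 2880 ∩ FA ∥ EC]
   → A = (-20, 28)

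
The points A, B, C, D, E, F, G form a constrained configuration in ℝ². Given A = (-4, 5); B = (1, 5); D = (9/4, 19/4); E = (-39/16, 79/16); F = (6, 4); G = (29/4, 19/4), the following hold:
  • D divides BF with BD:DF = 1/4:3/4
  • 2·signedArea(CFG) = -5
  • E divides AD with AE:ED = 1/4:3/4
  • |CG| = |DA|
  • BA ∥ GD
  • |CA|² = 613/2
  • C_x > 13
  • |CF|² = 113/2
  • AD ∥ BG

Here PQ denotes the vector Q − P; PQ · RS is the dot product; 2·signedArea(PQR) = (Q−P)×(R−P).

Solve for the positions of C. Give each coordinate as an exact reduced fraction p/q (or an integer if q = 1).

1. C_x = 27/2  [line -3/4·x + 5/4·y + 9/2 = 0 ∩ |CA|² = 613/2]
2. C_y = 9/2  [line -3/4·x + 5/4·y + 9/2 = 0 ∩ |CA|² = 613/2]
   → C = (27/2, 9/2)

C = (27/2, 9/2)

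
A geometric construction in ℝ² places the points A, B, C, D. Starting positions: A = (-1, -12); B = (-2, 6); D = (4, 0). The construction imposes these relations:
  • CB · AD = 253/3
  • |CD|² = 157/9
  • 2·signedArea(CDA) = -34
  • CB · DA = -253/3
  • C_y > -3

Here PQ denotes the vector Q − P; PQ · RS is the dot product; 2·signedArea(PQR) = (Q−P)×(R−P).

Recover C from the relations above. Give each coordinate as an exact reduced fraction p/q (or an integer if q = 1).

C = (1/3, -2)

1. C_x = 1/3  [CB · DA = -253/3 ∩ 2·signedArea(CDA) = -34]
2. C_y = -2  [CB · DA = -253/3 ∩ 2·signedArea(CDA) = -34]
   → C = (1/3, -2)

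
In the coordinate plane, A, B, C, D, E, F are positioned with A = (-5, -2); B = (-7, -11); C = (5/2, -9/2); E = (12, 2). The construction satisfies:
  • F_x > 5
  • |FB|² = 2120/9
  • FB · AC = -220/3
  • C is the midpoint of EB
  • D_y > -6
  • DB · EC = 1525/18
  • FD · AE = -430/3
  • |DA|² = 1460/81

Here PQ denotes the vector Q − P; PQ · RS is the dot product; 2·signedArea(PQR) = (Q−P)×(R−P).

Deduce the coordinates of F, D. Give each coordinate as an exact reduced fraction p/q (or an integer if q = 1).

D = (-19/9, -46/9)
F = (17/3, -7/3)

1. F_x = 17/3  [line -15/2·x + 5/2·y + 145/3 = 0 ∩ |FB|² = 2120/9]
2. F_y = -7/3  [line -15/2·x + 5/2·y + 145/3 = 0 ∩ |FB|² = 2120/9]
   → F = (17/3, -7/3)
3. D_x = -19/9  [DB · EC = 1525/18 ∩ FD · AE = -430/3]
4. D_y = -46/9  [DB · EC = 1525/18 ∩ FD · AE = -430/3]
   → D = (-19/9, -46/9)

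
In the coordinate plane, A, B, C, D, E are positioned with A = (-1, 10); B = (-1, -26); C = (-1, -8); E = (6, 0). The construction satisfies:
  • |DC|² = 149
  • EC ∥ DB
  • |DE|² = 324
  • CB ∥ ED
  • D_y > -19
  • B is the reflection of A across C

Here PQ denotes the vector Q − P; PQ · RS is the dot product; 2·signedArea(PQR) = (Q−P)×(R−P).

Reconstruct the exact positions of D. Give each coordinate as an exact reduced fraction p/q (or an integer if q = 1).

D = (6, -18)

1. D_x = 6  [EC ∥ DB ∩ CB ∥ ED]
2. D_y = -18  [EC ∥ DB ∩ CB ∥ ED]
   → D = (6, -18)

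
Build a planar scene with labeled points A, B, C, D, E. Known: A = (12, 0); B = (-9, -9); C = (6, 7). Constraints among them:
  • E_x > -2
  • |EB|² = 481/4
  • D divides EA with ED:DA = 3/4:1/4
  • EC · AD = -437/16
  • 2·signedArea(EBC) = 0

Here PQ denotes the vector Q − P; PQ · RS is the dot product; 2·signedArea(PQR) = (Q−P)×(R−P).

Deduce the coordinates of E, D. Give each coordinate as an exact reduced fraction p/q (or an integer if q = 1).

1. E_x = -3/2  [line -16·x + 15·y + -9 = 0 ∩ |EB|² = 481/4]
2. E_y = -1  [line -16·x + 15·y + -9 = 0 ∩ |EB|² = 481/4]
   → E = (-3/2, -1)
3. D_x = 69/8  [D divides EA with ED:DA = 3/4:1/4]
4. D_y = -1/4  [D divides EA with ED:DA = 3/4:1/4]
   → D = (69/8, -1/4)

D = (69/8, -1/4)
E = (-3/2, -1)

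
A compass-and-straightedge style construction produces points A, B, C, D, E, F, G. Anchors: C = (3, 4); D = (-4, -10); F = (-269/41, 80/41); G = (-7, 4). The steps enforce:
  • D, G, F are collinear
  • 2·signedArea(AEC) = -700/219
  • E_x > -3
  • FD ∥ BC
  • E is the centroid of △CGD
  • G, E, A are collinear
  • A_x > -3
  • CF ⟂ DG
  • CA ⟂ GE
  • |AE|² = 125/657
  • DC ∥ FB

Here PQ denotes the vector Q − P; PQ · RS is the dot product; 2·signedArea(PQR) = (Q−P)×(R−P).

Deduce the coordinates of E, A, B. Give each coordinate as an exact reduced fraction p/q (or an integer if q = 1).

1. E_x = -8/3  [E is the centroid of △CGD]
2. E_y = -2/3  [E is the centroid of △CGD]
   → E = (-8/3, -2/3)
3. A_x = -173/73  [G, E, A are collinear ∩ CA ⟂ GE]
4. A_y = -72/73  [G, E, A are collinear ∩ CA ⟂ GE]
   → A = (-173/73, -72/73)
5. B_x = 18/41  [FD ∥ BC ∩ DC ∥ FB]
6. B_y = 654/41  [FD ∥ BC ∩ DC ∥ FB]
   → B = (18/41, 654/41)

A = (-173/73, -72/73)
B = (18/41, 654/41)
E = (-8/3, -2/3)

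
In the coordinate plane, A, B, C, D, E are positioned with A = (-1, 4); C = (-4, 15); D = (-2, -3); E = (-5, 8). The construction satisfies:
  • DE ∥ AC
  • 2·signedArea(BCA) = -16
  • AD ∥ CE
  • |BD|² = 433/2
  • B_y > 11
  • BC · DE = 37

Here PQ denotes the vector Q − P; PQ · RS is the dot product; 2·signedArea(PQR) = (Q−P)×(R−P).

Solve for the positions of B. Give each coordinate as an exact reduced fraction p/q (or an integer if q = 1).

B = (-9/2, 23/2)

1. B_x = -9/2  [2·signedArea(BCA) = -16 ∩ BC · DE = 37]
2. B_y = 23/2  [2·signedArea(BCA) = -16 ∩ BC · DE = 37]
   → B = (-9/2, 23/2)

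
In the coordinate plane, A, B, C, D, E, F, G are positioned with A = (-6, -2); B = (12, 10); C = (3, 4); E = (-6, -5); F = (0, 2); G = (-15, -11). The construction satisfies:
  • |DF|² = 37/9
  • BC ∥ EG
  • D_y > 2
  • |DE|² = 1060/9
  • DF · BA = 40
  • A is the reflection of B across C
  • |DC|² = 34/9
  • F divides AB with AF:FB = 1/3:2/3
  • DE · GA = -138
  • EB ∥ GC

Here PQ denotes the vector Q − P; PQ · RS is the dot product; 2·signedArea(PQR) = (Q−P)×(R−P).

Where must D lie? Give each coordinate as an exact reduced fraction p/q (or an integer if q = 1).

D = (2, 7/3)

1. D_x = 2  [DE · GA = -138 ∩ DF · BA = 40]
2. D_y = 7/3  [DE · GA = -138 ∩ DF · BA = 40]
   → D = (2, 7/3)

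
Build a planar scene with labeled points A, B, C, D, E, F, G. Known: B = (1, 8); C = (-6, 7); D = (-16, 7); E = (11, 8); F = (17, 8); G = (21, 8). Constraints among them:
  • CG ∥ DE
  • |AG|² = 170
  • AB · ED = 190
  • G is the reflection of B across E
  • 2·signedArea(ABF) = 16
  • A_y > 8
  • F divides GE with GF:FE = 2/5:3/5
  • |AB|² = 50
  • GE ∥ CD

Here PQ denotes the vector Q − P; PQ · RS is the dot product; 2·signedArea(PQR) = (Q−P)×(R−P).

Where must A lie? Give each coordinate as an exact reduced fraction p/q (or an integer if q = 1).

A = (8, 9)

1. A_x = 8  [AB · ED = 190 ∩ 2·signedArea(ABF) = 16]
2. A_y = 9  [AB · ED = 190 ∩ 2·signedArea(ABF) = 16]
   → A = (8, 9)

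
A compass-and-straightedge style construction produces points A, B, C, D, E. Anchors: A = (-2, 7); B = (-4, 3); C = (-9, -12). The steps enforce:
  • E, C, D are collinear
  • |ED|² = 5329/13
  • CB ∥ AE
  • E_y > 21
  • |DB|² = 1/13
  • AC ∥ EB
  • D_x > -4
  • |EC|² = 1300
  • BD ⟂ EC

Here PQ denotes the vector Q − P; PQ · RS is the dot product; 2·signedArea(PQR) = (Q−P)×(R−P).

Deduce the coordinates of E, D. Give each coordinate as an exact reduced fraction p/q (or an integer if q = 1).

1. E_x = 3  [AC ∥ EB ∩ CB ∥ AE]
2. E_y = 22  [AC ∥ EB ∩ CB ∥ AE]
   → E = (3, 22)
3. D_x = -243/65  [E, C, D are collinear ∩ BD ⟂ EC]
4. D_y = 189/65  [E, C, D are collinear ∩ BD ⟂ EC]
   → D = (-243/65, 189/65)

D = (-243/65, 189/65)
E = (3, 22)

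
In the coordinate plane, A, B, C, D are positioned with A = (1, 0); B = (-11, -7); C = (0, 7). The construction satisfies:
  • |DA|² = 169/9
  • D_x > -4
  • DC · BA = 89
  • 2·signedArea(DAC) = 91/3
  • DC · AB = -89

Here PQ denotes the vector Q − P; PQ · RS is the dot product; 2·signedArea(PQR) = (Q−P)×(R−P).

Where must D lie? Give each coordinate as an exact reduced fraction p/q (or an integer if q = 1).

D = (-10/3, 0)

1. D_x = -10/3  [DC · AB = -89 ∩ 2·signedArea(DAC) = 91/3]
2. D_y = 0  [DC · AB = -89 ∩ 2·signedArea(DAC) = 91/3]
   → D = (-10/3, 0)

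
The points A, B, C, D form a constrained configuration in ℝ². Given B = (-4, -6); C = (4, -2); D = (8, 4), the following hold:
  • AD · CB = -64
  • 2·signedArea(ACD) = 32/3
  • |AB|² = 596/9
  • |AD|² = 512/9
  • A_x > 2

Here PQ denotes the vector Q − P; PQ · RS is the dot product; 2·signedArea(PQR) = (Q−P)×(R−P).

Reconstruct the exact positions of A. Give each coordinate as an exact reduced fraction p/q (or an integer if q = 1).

A = (8/3, -4/3)

1. A_x = 8/3  [2·signedArea(ACD) = 32/3 ∩ AD · CB = -64]
2. A_y = -4/3  [2·signedArea(ACD) = 32/3 ∩ AD · CB = -64]
   → A = (8/3, -4/3)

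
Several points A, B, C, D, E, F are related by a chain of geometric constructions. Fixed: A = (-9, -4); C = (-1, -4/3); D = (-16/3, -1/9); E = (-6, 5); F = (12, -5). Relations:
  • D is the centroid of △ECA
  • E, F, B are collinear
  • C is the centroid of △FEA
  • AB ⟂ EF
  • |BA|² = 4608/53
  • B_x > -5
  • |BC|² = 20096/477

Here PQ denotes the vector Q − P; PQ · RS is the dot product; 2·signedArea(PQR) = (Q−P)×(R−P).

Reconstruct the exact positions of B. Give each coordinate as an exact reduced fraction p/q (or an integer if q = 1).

B = (-237/53, 220/53)

1. B_x = -237/53  [E, F, B are collinear ∩ AB ⟂ EF]
2. B_y = 220/53  [E, F, B are collinear ∩ AB ⟂ EF]
   → B = (-237/53, 220/53)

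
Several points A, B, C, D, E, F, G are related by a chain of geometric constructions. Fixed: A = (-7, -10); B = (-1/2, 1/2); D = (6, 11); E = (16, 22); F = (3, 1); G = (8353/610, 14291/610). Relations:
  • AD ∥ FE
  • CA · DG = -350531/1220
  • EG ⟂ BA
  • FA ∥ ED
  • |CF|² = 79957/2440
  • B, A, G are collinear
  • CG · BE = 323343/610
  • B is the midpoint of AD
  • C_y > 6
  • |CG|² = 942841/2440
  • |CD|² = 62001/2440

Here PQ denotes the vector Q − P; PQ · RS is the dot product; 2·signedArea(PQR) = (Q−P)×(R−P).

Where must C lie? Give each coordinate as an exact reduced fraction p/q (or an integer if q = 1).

C = (4083/1220, 8191/1220)

1. C_x = 4083/1220  [CA · DG = -350531/1220 ∩ CG · BE = 323343/610]
2. C_y = 8191/1220  [CA · DG = -350531/1220 ∩ CG · BE = 323343/610]
   → C = (4083/1220, 8191/1220)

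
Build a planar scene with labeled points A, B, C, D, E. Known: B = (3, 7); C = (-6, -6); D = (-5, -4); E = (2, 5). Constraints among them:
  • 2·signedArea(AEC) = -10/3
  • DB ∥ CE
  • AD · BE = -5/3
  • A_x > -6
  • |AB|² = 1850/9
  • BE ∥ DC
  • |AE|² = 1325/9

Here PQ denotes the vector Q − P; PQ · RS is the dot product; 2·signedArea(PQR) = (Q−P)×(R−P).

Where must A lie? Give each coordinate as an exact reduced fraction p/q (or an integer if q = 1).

1. A_x = -16/3  [2·signedArea(AEC) = -10/3 ∩ AD · BE = -5/3]
2. A_y = -14/3  [2·signedArea(AEC) = -10/3 ∩ AD · BE = -5/3]
   → A = (-16/3, -14/3)

A = (-16/3, -14/3)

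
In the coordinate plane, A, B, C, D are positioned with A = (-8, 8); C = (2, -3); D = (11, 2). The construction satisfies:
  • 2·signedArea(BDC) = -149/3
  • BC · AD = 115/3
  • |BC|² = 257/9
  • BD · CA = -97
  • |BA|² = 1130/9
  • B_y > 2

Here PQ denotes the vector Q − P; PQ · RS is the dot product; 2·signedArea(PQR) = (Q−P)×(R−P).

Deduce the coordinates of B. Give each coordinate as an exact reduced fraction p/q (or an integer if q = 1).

1. B_x = 5/3  [BD · CA = -97 ∩ 2·signedArea(BDC) = -149/3]
2. B_y = 7/3  [BD · CA = -97 ∩ 2·signedArea(BDC) = -149/3]
   → B = (5/3, 7/3)

B = (5/3, 7/3)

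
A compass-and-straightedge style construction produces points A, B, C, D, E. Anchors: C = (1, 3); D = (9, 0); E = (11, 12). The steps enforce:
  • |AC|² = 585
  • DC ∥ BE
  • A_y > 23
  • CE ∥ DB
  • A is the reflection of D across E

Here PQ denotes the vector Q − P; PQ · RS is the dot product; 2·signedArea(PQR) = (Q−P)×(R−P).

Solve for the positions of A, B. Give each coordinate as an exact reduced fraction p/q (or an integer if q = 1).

A = (13, 24)
B = (19, 9)

1. A_x = 13  [A is the reflection of D across E]
2. A_y = 24  [A is the reflection of D across E]
   → A = (13, 24)
3. B_x = 19  [DC ∥ BE ∩ CE ∥ DB]
4. B_y = 9  [DC ∥ BE ∩ CE ∥ DB]
   → B = (19, 9)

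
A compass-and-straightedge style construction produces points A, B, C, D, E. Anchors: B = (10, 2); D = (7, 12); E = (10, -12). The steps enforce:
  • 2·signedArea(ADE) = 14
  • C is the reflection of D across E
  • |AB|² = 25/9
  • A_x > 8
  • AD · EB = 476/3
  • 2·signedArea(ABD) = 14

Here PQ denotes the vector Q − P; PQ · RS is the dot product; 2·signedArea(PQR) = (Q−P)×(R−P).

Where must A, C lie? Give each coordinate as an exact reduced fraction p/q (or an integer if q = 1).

1. A_x = 9  [2·signedArea(ADE) = 14 ∩ AD · EB = 476/3]
2. A_y = 2/3  [2·signedArea(ADE) = 14 ∩ AD · EB = 476/3]
   → A = (9, 2/3)
3. C_x = 13  [C is the reflection of D across E]
4. C_y = -36  [C is the reflection of D across E]
   → C = (13, -36)

A = (9, 2/3)
C = (13, -36)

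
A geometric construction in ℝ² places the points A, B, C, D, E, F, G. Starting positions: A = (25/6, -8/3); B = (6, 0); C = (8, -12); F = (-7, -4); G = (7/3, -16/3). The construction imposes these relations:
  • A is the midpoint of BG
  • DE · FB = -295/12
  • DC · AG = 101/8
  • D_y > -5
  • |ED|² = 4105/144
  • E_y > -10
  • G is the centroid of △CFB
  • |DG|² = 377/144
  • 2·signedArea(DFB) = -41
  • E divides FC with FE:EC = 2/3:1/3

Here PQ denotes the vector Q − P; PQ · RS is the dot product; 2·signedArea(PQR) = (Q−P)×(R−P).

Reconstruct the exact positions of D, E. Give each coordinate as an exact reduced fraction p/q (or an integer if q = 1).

1. D_x = 13/4  [2·signedArea(DFB) = -41 ∩ DC · AG = 101/8]
2. D_y = -4  [2·signedArea(DFB) = -41 ∩ DC · AG = 101/8]
   → D = (13/4, -4)
3. E_x = 3  [E divides FC with FE:EC = 2/3:1/3]
4. E_y = -28/3  [E divides FC with FE:EC = 2/3:1/3]
   → E = (3, -28/3)

D = (13/4, -4)
E = (3, -28/3)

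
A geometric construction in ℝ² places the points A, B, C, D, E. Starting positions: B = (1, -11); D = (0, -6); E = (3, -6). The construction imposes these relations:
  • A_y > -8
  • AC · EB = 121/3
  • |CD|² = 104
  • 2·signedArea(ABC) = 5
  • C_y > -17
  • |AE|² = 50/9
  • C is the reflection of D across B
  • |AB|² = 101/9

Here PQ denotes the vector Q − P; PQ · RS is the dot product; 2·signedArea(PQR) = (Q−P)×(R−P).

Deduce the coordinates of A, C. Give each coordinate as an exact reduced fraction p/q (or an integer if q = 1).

1. C_x = 2  [C is the reflection of D across B]
2. C_y = -16  [C is the reflection of D across B]
   → C = (2, -16)
3. A_x = 4/3  [2·signedArea(ABC) = 5 ∩ AC · EB = 121/3]
4. A_y = -23/3  [2·signedArea(ABC) = 5 ∩ AC · EB = 121/3]
   → A = (4/3, -23/3)

A = (4/3, -23/3)
C = (2, -16)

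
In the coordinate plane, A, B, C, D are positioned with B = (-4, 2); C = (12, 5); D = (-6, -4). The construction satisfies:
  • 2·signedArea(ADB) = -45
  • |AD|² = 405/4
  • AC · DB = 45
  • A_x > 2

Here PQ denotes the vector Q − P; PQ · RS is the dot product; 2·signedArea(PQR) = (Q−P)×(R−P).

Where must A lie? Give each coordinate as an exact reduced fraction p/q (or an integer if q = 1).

A = (3, 1/2)

1. A_x = 3  [AC · DB = 45 ∩ 2·signedArea(ADB) = -45]
2. A_y = 1/2  [AC · DB = 45 ∩ 2·signedArea(ADB) = -45]
   → A = (3, 1/2)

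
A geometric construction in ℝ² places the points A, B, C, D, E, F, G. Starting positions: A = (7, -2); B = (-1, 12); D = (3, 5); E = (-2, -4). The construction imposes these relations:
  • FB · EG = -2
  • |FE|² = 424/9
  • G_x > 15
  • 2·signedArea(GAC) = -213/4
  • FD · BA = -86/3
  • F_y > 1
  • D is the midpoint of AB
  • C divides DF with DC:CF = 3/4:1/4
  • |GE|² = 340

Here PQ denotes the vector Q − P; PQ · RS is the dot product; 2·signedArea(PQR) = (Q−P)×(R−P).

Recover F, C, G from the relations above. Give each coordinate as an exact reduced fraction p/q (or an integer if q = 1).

1. F_x = 4/3  [line -8·x + 14·y + -52/3 = 0 ∩ |FE|² = 424/9]
2. F_y = 2  [line -8·x + 14·y + -52/3 = 0 ∩ |FE|² = 424/9]
   → F = (4/3, 2)
3. C_x = 7/4  [C divides DF with DC:CF = 3/4:1/4]
4. C_y = 11/4  [C divides DF with DC:CF = 3/4:1/4]
   → C = (7/4, 11/4)
5. G_x = 16  [FB · EG = -2 ∩ 2·signedArea(GAC) = -213/4]
6. G_y = 0  [FB · EG = -2 ∩ 2·signedArea(GAC) = -213/4]
   → G = (16, 0)

C = (7/4, 11/4)
F = (4/3, 2)
G = (16, 0)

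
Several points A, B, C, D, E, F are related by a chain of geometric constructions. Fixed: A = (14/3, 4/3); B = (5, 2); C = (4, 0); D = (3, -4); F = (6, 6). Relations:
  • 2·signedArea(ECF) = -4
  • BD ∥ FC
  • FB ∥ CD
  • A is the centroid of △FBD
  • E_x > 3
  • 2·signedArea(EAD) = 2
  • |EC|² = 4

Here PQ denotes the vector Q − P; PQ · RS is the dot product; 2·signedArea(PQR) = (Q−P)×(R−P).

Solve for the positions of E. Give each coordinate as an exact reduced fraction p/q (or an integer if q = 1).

E = (4, -2)

1. E_x = 4  [2·signedArea(ECF) = -4 ∩ 2·signedArea(EAD) = 2]
2. E_y = -2  [2·signedArea(ECF) = -4 ∩ 2·signedArea(EAD) = 2]
   → E = (4, -2)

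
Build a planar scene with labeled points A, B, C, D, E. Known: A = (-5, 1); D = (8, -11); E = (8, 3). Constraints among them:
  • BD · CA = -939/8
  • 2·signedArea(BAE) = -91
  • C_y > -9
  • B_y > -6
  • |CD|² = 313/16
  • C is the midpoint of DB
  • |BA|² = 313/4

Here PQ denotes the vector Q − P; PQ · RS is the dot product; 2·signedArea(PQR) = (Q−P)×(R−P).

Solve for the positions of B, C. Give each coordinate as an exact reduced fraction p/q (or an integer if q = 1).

1. B_x = 3/2  [line -2·x + 13·y + 68 = 0 ∩ |BA|² = 313/4]
2. B_y = -5  [line -2·x + 13·y + 68 = 0 ∩ |BA|² = 313/4]
   → B = (3/2, -5)
3. C_x = 19/4  [C is the midpoint of DB]
4. C_y = -8  [C is the midpoint of DB]
   → C = (19/4, -8)

B = (3/2, -5)
C = (19/4, -8)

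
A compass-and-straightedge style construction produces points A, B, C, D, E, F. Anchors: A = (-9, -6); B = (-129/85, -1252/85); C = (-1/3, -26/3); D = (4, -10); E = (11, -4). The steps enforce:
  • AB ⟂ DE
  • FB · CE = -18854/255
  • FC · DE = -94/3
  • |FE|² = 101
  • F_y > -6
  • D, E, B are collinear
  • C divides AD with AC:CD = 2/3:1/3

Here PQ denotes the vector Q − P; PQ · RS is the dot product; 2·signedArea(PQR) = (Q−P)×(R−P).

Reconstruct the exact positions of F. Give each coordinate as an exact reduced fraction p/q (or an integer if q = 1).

1. F_x = 1  [FC · DE = -94/3 ∩ FB · CE = -18854/255]
2. F_y = -5  [FC · DE = -94/3 ∩ FB · CE = -18854/255]
   → F = (1, -5)

F = (1, -5)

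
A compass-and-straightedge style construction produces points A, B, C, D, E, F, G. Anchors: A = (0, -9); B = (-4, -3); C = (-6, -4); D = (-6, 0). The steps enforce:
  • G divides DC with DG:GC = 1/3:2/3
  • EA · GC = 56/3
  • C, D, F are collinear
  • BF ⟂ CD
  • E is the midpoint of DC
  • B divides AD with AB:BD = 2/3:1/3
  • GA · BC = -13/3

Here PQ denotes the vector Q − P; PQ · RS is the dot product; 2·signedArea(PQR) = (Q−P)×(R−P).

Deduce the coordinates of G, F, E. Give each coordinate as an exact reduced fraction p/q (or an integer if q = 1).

1. G_x = -6  [G divides DC with DG:GC = 1/3:2/3]
2. G_y = -4/3  [G divides DC with DG:GC = 1/3:2/3]
   → G = (-6, -4/3)
3. F_x = -6  [C, D, F are collinear ∩ BF ⟂ CD]
4. F_y = -3  [C, D, F are collinear ∩ BF ⟂ CD]
   → F = (-6, -3)
5. E_x = -6  [E is the midpoint of DC]
6. E_y = -2  [E is the midpoint of DC]
   → E = (-6, -2)

E = (-6, -2)
F = (-6, -3)
G = (-6, -4/3)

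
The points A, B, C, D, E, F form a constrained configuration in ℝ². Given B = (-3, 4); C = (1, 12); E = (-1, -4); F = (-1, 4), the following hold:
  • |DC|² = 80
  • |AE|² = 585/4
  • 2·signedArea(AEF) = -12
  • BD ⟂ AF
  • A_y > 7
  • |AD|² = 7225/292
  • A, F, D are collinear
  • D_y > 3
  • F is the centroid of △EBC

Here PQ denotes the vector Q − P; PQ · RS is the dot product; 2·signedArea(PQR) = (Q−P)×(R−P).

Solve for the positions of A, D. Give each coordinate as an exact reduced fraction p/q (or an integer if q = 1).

A = (1/2, 8)
D = (-91/73, 244/73)

1. A_x = 1/2  [2·signedArea(AEF) = -12]
2. A_y = 8  [|AE|² = 585/4]
   → A = (1/2, 8)
3. D_x = -91/73  [A, F, D are collinear ∩ BD ⟂ AF]
4. D_y = 244/73  [A, F, D are collinear ∩ BD ⟂ AF]
   → D = (-91/73, 244/73)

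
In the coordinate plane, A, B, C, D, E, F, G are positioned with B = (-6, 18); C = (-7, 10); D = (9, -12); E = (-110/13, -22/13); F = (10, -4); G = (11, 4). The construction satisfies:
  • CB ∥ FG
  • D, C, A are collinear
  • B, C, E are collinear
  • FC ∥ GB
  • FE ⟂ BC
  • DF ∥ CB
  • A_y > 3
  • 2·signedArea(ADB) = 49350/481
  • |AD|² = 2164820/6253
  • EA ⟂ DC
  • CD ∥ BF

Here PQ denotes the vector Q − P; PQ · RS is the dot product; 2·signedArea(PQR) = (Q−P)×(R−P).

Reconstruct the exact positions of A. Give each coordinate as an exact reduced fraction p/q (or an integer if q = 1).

A = (-935/481, 1466/481)

1. A_x = -935/481  [D, C, A are collinear ∩ EA ⟂ DC]
2. A_y = 1466/481  [D, C, A are collinear ∩ EA ⟂ DC]
   → A = (-935/481, 1466/481)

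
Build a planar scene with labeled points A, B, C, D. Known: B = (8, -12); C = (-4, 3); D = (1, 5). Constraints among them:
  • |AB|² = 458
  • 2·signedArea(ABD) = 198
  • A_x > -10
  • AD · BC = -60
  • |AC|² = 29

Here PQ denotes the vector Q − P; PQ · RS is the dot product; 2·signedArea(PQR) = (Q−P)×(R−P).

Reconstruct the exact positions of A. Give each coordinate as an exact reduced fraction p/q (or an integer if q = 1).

1. A_x = -9  [2·signedArea(ABD) = 198 ∩ AD · BC = -60]
2. A_y = 1  [2·signedArea(ABD) = 198 ∩ AD · BC = -60]
   → A = (-9, 1)

A = (-9, 1)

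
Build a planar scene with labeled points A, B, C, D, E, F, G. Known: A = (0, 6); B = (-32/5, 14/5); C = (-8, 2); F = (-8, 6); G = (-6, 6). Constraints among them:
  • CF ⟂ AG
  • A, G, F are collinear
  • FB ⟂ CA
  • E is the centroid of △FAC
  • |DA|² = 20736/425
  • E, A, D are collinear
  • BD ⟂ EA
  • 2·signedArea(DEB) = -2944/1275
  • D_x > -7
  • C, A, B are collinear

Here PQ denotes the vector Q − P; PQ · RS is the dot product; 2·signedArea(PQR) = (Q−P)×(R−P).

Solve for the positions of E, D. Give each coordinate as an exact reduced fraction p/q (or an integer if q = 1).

1. E_x = -16/3  [E is the centroid of △FAC]
2. E_y = 14/3  [E is the centroid of △FAC]
   → E = (-16/3, 14/3)
3. D_x = -576/85  [E, A, D are collinear ∩ BD ⟂ EA]
4. D_y = 366/85  [E, A, D are collinear ∩ BD ⟂ EA]
   → D = (-576/85, 366/85)

D = (-576/85, 366/85)
E = (-16/3, 14/3)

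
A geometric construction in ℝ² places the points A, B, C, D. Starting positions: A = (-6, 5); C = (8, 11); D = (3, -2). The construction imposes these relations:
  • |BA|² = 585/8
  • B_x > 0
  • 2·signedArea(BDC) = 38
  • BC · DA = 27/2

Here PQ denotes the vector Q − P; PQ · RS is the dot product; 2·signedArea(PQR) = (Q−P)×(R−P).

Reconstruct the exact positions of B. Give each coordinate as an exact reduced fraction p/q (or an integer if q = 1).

B = (3/4, -1/4)

1. B_x = 3/4  [2·signedArea(BDC) = 38 ∩ BC · DA = 27/2]
2. B_y = -1/4  [2·signedArea(BDC) = 38 ∩ BC · DA = 27/2]
   → B = (3/4, -1/4)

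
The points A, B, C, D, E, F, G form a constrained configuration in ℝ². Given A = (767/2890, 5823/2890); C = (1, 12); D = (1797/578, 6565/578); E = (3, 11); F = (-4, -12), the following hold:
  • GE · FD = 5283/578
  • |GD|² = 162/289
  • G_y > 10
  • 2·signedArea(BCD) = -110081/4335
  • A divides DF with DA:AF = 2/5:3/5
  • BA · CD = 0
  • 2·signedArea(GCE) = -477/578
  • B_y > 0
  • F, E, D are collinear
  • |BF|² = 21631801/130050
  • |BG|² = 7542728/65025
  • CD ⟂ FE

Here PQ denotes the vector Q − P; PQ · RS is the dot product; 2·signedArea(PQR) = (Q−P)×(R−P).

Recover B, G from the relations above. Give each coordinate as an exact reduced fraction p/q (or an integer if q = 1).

B = (-2123/8670, 2933/8670)
G = (1671/578, 6151/578)

1. B_x = -2123/8670  [BA · CD = 0 ∩ 2·signedArea(BCD) = -110081/4335]
2. B_y = 2933/8670  [BA · CD = 0 ∩ 2·signedArea(BCD) = -110081/4335]
   → B = (-2123/8670, 2933/8670)
3. G_x = 1671/578  [GE · FD = 5283/578 ∩ 2·signedArea(GCE) = -477/578]
4. G_y = 6151/578  [GE · FD = 5283/578 ∩ 2·signedArea(GCE) = -477/578]
   → G = (1671/578, 6151/578)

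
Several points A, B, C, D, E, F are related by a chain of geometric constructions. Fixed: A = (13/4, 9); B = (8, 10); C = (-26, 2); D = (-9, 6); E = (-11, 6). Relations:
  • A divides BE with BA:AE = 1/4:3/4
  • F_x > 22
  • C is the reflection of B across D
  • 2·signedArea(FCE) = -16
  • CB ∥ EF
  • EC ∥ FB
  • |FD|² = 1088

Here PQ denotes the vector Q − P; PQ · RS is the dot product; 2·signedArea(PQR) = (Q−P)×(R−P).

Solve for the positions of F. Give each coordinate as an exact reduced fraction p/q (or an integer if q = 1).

F = (23, 14)

1. F_x = 23  [EC ∥ FB ∩ CB ∥ EF]
2. F_y = 14  [EC ∥ FB ∩ CB ∥ EF]
   → F = (23, 14)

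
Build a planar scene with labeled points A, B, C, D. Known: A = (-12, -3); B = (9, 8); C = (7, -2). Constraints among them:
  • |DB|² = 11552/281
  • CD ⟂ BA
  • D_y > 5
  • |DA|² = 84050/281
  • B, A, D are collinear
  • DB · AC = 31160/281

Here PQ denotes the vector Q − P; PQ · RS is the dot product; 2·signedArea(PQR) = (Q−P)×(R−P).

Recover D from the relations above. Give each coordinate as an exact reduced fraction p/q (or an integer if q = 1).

1. D_x = 933/281  [B, A, D are collinear ∩ CD ⟂ BA]
2. D_y = 1412/281  [B, A, D are collinear ∩ CD ⟂ BA]
   → D = (933/281, 1412/281)

D = (933/281, 1412/281)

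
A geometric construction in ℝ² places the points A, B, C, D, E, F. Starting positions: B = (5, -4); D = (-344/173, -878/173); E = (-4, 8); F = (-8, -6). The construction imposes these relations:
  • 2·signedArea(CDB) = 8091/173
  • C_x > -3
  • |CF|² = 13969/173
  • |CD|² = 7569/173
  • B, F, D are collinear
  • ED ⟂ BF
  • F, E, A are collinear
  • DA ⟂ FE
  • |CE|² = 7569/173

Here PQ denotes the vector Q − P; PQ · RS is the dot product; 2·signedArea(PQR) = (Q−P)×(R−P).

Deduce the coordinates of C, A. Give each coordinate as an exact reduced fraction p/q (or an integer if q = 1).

A = (-66952/9169, -32614/9169)
C = (-518/173, 253/173)

1. C_x = -518/173  [line -186/173·x + 1209/173·y + -2325/173 = 0 ∩ |CF|² = 13969/173]
2. C_y = 253/173  [line -186/173·x + 1209/173·y + -2325/173 = 0 ∩ |CF|² = 13969/173]
   → C = (-518/173, 253/173)
3. A_x = -66952/9169  [F, E, A are collinear ∩ DA ⟂ FE]
4. A_y = -32614/9169  [F, E, A are collinear ∩ DA ⟂ FE]
   → A = (-66952/9169, -32614/9169)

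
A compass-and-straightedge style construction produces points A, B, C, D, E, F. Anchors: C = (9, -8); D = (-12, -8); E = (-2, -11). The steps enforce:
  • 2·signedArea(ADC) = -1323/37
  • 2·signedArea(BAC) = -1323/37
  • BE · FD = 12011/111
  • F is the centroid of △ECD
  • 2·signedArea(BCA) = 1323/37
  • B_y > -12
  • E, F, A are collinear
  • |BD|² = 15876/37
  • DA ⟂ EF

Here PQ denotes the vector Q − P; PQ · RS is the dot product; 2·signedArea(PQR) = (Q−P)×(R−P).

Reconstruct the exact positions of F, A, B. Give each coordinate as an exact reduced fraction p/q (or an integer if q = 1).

1. F_x = -5/3  [F is the centroid of △ECD]
2. F_y = -9  [F is the centroid of △ECD]
   → F = (-5/3, -9)
3. A_x = -66/37  [E, F, A are collinear ∩ DA ⟂ EF]
4. A_y = -359/37  [E, F, A are collinear ∩ DA ⟂ EF]
   → A = (-66/37, -359/37)
5. B_x = 312/37  [2·signedArea(BCA) = 1323/37 ∩ BE · FD = 12011/111]
6. B_y = -422/37  [2·signedArea(BCA) = 1323/37 ∩ BE · FD = 12011/111]
   → B = (312/37, -422/37)

A = (-66/37, -359/37)
B = (312/37, -422/37)
F = (-5/3, -9)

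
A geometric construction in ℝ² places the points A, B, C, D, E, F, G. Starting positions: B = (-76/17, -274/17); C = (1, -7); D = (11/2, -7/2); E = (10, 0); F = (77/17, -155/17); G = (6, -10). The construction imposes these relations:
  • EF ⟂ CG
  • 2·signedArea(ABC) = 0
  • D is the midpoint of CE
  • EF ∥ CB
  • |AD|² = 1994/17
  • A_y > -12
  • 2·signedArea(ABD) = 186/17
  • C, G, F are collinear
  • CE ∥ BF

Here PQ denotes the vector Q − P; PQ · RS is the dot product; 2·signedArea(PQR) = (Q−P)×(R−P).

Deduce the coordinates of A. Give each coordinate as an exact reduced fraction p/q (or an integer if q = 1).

A = (-59/34, -393/34)

1. A_x = -59/34  [2·signedArea(ABC) = 0 ∩ 2·signedArea(ABD) = 186/17]
2. A_y = -393/34  [2·signedArea(ABC) = 0 ∩ 2·signedArea(ABD) = 186/17]
   → A = (-59/34, -393/34)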